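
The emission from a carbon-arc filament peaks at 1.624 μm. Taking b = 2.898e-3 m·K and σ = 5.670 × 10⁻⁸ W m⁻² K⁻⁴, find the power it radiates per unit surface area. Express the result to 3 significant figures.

I ≈ 5.75×10⁵ W/m²

Wien's law: T = b/λ_max = 2.898×10⁻³/1.624×10⁻⁶ = 1784.48 K.
Then I = σT⁴ = 5.670×10⁻⁸×(1784.48)⁴ = 5.75×10⁵ W/m².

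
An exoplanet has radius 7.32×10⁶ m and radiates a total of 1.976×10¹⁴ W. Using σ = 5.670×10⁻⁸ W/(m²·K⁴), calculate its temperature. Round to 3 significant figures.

T ≈ 47.7 K

Surface area A = 4πR² = 4π(7.32×10⁶ m)² = 6.73336×10¹⁴ m².
P = σAT⁴ ⇒ T = (P/(σA))^(1/4) = (1.976×10¹⁴/(5.670×10⁻⁸×6.73336×10¹⁴))^(1/4) = 47.7 K.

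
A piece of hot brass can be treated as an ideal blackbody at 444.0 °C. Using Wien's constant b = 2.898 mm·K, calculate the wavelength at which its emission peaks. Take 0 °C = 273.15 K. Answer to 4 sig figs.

T = 444.0 °C + 273.15 = 717.15 K.
Wien's displacement law: λ_max = b/T = (2.898×10⁻³ m·K)/(717.15 K) = 4.0410×10⁻⁶ m.
That is 4.041 μm, in the infrared range.

λ_max ≈ 4.041 μm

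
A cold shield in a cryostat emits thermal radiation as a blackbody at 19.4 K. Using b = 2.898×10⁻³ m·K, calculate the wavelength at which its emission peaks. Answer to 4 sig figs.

Wien's displacement law: λ_max = b/T = (2.898×10⁻³ m·K)/(19.4 K) = 1.4938×10⁻⁴ m.
That is 0.1494 mm, in the infrared range.

λ_max ≈ 0.1494 mm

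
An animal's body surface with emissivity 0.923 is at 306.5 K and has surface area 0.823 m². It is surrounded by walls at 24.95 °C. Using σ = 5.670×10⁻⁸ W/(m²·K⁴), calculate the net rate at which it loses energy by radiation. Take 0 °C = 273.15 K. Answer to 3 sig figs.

Net loss ≈ 40.0 W

Surroundings: T = 24.95 °C + 273.15 = 298.10 K.
Area A = 0.823 m².
Net radiated power P_net = εσA(T⁴ − T₀⁴) = 0.923×5.670×10⁻⁸×0.823×(306.5⁴ − 298.10⁴).
T⁴ − T₀⁴ = 8.82515×10⁹ − 7.89674×10⁹ = 9.28410×10⁸ K⁴, so P_net = 40.0 W.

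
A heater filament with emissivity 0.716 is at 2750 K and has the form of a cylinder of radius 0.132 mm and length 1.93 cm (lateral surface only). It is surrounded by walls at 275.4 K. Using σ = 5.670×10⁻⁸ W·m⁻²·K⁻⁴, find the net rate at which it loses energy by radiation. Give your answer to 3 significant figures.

Net loss ≈ 37.2 W

Lateral area A = 2πrL = 2π×1.32×10⁻⁴×0.0193 = 1.60070×10⁻⁵ m².
Net radiated power P_net = εσA(T⁴ − T₀⁴) = 0.716×5.670×10⁻⁸×1.60070×10⁻⁵×(2750⁴ − 275.4⁴).
T⁴ − T₀⁴ = 5.71914×10¹³ − 5.75249×10⁹ = 5.71856×10¹³ K⁴, so P_net = 37.2 W.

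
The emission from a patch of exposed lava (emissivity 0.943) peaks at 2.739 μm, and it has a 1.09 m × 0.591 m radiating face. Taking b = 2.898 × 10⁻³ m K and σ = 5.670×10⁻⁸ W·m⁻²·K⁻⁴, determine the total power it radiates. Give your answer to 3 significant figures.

Wien's law: T = b/λ_max = 2.898×10⁻³/2.739×10⁻⁶ = 1058.05 K.
Area A = 1.09 × 0.591 = 0.64419 m².
Then P = εσAT⁴ = 0.943×5.670×10⁻⁸×0.64419×(1058.05)⁴ = 4.32×10⁴ W.

P ≈ 4.32×10⁴ W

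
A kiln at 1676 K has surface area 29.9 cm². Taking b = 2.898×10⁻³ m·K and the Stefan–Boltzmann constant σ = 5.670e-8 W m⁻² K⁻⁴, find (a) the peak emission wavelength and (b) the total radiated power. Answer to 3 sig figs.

(a) λ_max = b/T = 2.898×10⁻³/1676 = 1.729×10⁻⁶ m = 1.73 μm.
Area A = 29.9 cm² = 2.99×10⁻³ m².
(b) P = σAT⁴ = 5.670×10⁻⁸×2.99×10⁻³×(1676)⁴ = 1.34×10³ W.

λ_max ≈ 1.73 μm; P ≈ 1.34×10³ W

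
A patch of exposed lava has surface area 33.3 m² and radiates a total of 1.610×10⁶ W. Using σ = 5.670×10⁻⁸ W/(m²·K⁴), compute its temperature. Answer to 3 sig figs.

Area A = 33.3 m².
P = σAT⁴ ⇒ T = (P/(σA))^(1/4) = (1.610×10⁶/(5.670×10⁻⁸×33.3))^(1/4) = 961 K.

T ≈ 961 K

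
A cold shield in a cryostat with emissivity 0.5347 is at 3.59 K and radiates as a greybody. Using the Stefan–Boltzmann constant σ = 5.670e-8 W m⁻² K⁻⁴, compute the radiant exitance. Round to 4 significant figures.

I ≈ 5.036×10⁻⁶ W/m²

Stefan–Boltzmann: I = εσT⁴ = 0.5347 × 5.670×10⁻⁸ × (3.59)⁴ = 5.036×10⁻⁶ W/m².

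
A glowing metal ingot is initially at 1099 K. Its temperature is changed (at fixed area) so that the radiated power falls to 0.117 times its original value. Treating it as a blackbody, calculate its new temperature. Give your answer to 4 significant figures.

T₂ ≈ 642.8 K

P ∝ T⁴, so T₂/T₁ = (P₂/P₁)^(1/4) = (0.117)^(1/4) = 0.584853.
T₂ = 1099 × 0.584853 = 642.8 K.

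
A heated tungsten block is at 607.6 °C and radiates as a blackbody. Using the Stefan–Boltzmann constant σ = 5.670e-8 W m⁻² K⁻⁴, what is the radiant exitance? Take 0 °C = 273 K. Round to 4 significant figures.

T = 607.6 °C + 273 = 880.6 K.
Stefan–Boltzmann: I = σT⁴ = 5.670×10⁻⁸ × (880.6)⁴ = 3.410×10⁴ W/m².

I ≈ 3.410×10⁴ W/m²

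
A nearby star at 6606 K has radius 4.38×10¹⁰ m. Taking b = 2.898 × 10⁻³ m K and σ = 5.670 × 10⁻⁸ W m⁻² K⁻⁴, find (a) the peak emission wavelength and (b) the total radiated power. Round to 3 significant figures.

(a) λ_max = b/T = 2.898×10⁻³/6606 = 4.387×10⁻⁷ m = 439 nm.
Surface area A = 4πR² = 4π(4.38×10¹⁰ m)² = 2.41078×10²² m².
(b) P = σAT⁴ = 5.670×10⁻⁸×2.41078×10²²×(6606)⁴ = 2.60×10³⁰ W.

λ_max ≈ 439 nm; P ≈ 2.60×10³⁰ W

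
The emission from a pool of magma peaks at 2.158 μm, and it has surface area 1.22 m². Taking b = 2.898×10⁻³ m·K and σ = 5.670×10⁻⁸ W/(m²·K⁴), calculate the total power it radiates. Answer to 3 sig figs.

Wien's law: T = b/λ_max = 2.898×10⁻³/2.158×10⁻⁶ = 1342.91 K.
Area A = 1.22 m².
Then P = σAT⁴ = 5.670×10⁻⁸×1.22×(1342.91)⁴ = 2.25×10⁵ W.

P ≈ 2.25×10⁵ W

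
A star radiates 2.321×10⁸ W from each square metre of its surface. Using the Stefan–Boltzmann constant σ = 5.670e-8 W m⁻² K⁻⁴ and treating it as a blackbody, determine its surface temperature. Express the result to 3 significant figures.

I = σT⁴, so T = (I/σ)^(1/4) = (2.321×10⁸/(5.670×10⁻⁸))^(1/4) = 8.00×10³ K.

T ≈ 8.00×10³ K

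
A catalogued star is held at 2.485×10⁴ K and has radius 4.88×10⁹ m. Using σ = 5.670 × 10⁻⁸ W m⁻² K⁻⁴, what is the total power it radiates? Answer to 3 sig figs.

P ≈ 6.47×10³⁰ W

Surface area A = 4πR² = 4π(4.88×10⁹ m)² = 2.99261×10²⁰ m².
P = σAT⁴ = 5.670×10⁻⁸ × 2.99261×10²⁰ × (2.485×10⁴)⁴ = 6.47×10³⁰ W.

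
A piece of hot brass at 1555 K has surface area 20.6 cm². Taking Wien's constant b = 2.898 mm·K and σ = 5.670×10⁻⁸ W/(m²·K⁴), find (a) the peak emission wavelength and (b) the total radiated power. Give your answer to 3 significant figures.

(a) λ_max = b/T = 2.898×10⁻³/1555 = 1.864×10⁻⁶ m = 1.86×10³ nm.
Area A = 20.6 cm² = 2.06×10⁻³ m².
(b) P = σAT⁴ = 5.670×10⁻⁸×2.06×10⁻³×(1555)⁴ = 683 W.

λ_max ≈ 1.86×10³ nm; P ≈ 683 W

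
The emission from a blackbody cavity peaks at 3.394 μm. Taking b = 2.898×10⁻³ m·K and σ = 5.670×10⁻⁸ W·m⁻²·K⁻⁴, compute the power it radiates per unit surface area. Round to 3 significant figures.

Wien's law: T = b/λ_max = 2.898×10⁻³/3.394×10⁻⁶ = 853.860 K.
Then I = σT⁴ = 5.670×10⁻⁸×(853.860)⁴ = 3.01×10⁴ W/m².

I ≈ 3.01×10⁴ W/m²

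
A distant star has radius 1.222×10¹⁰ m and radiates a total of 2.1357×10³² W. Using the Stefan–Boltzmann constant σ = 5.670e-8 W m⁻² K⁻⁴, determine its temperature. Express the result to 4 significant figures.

T ≈ 3.764×10⁴ K

Surface area A = 4πR² = 4π(1.222×10¹⁰ m)² = 1.87652×10²¹ m².
P = σAT⁴ ⇒ T = (P/(σA))^(1/4) = (2.1357×10³²/(5.670×10⁻⁸×1.87652×10²¹))^(1/4) = 3.764×10⁴ K.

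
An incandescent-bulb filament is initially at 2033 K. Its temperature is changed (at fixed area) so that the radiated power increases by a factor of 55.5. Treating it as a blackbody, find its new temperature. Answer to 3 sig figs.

T₂ ≈ 5.55×10³ K

P ∝ T⁴, so T₂/T₁ = (P₂/P₁)^(1/4) = (55.5)^(1/4) = 2.72944.
T₂ = 2033 × 2.72944 = 5.55×10³ K.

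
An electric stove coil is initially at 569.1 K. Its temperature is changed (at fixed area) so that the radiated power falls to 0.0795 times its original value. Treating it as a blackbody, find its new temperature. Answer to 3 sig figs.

P ∝ T⁴, so T₂/T₁ = (P₂/P₁)^(1/4) = (0.0795)^(1/4) = 0.530997.
T₂ = 569.1 × 0.530997 = 302 K.

T₂ ≈ 302 K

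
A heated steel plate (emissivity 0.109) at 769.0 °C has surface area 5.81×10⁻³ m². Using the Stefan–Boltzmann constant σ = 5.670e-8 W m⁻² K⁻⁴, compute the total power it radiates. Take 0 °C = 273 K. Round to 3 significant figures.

T = 769.0 °C + 273 = 1042.0 K.
Area A = 5.81×10⁻³ m².
P = εσAT⁴ = 0.109 × 5.670×10⁻⁸ × 5.81×10⁻³ × (1042.0)⁴ = 42.3 W.

P ≈ 42.3 W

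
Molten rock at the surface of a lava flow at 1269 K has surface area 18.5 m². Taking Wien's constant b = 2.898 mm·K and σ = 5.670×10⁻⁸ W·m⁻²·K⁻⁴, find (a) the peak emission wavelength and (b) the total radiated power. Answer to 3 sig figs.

(a) λ_max = b/T = 2.898×10⁻³/1269 = 2.284×10⁻⁶ m = 2.28×10³ nm.
Area A = 18.5 m².
(b) P = σAT⁴ = 5.670×10⁻⁸×18.5×(1269)⁴ = 2.72×10⁶ W.

λ_max ≈ 2.28×10³ nm; P ≈ 2.72×10⁶ W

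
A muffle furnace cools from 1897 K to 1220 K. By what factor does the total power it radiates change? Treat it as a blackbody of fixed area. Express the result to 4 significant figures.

P₂/P₁ ≈ 0.1711

P ∝ T⁴, so P₂/P₁ = (T₂/T₁)⁴ = (1220/1897)⁴ = (0.643121)⁴ = 0.1711.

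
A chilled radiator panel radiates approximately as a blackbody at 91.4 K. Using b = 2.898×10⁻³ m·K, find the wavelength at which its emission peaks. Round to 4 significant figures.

Wien's displacement law: λ_max = b/T = (2.898×10⁻³ m·K)/(91.4 K) = 3.1707×10⁻⁵ m.
That is 31.71 μm, in the infrared range.

λ_max ≈ 31.71 μm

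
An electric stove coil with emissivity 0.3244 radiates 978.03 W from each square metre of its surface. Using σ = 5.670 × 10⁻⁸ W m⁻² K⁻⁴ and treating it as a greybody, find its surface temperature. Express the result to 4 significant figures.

I = εσT⁴, so T = (I/εσ)^(1/4) = (978.03/(0.3244×5.670×10⁻⁸))^(1/4) = 480.2 K.

T ≈ 480.2 K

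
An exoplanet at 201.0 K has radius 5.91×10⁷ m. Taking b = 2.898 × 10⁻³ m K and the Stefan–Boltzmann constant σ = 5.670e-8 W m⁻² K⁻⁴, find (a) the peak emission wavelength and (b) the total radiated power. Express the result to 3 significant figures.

λ_max ≈ 14.4 μm; P ≈ 4.06×10¹⁸ W

(a) λ_max = b/T = 2.898×10⁻³/201.0 = 1.442×10⁻⁵ m = 14.4 μm.
Surface area A = 4πR² = 4π(5.91×10⁷ m)² = 4.38919×10¹⁶ m².
(b) P = σAT⁴ = 5.670×10⁻⁸×4.38919×10¹⁶×(201.0)⁴ = 4.06×10¹⁸ W.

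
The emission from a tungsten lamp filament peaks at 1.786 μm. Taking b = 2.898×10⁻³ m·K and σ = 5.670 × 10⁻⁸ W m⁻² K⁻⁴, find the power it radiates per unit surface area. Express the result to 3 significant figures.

Wien's law: T = b/λ_max = 2.898×10⁻³/1.786×10⁻⁶ = 1622.62 K.
Then I = σT⁴ = 5.670×10⁻⁸×(1622.62)⁴ = 3.93×10⁵ W/m².

I ≈ 3.93×10⁵ W/m²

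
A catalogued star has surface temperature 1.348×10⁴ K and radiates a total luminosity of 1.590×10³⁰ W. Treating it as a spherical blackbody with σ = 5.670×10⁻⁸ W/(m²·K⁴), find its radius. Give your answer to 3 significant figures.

L = 4πR²σT⁴ ⇒ R = √(L/(4πσT⁴)).
σT⁴ = 1.87216×10⁹ W/m², so R = √(1.590×10³⁰/(4π×1.87216×10⁹)) = 8.22×10⁹ m.

R ≈ 8.22×10⁹ m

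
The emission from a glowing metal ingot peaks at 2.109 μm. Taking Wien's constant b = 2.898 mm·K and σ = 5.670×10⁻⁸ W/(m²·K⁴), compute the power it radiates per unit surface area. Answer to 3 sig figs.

I ≈ 2.02×10⁵ W/m²

Wien's law: T = b/λ_max = 2.898×10⁻³/2.109×10⁻⁶ = 1374.11 K.
Then I = σT⁴ = 5.670×10⁻⁸×(1374.11)⁴ = 2.02×10⁵ W/m².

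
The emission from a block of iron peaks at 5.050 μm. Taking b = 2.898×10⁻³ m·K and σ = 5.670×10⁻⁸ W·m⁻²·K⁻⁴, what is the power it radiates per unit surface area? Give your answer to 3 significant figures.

I ≈ 6.15×10³ W/m²

Wien's law: T = b/λ_max = 2.898×10⁻³/5.050×10⁻⁶ = 573.861 K.
Then I = σT⁴ = 5.670×10⁻⁸×(573.861)⁴ = 6.15×10³ W/m².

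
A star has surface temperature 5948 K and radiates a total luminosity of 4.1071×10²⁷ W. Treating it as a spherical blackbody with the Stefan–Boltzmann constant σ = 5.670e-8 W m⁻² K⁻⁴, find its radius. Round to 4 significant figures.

R ≈ 2.146×10⁹ m

L = 4πR²σT⁴ ⇒ R = √(L/(4πσT⁴)).
σT⁴ = 7.09687×10⁷ W/m², so R = √(4.1071×10²⁷/(4π×7.09687×10⁷)) = 2.146×10⁹ m.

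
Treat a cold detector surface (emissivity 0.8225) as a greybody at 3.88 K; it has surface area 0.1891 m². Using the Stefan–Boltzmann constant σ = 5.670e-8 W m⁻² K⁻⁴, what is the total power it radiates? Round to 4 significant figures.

Area A = 0.1891 m².
P = εσAT⁴ = 0.8225 × 5.670×10⁻⁸ × 0.1891 × (3.88)⁴ = 1.999×10⁻⁶ W.

P ≈ 1.999×10⁻⁶ W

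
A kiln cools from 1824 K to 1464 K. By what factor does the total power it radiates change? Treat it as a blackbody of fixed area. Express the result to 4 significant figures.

P₂/P₁ ≈ 0.4150

P ∝ T⁴, so P₂/P₁ = (T₂/T₁)⁴ = (1464/1824)⁴ = (0.802632)⁴ = 0.4150.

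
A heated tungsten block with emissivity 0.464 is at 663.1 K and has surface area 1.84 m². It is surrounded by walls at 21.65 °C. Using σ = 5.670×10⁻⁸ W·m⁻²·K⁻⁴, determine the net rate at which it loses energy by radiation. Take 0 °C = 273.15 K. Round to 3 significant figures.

Net loss ≈ 8.99×10³ W

Surroundings: T = 21.65 °C + 273.15 = 294.80 K.
Area A = 1.84 m².
Net radiated power P_net = εσA(T⁴ − T₀⁴) = 0.464×5.670×10⁻⁸×1.84×(663.1⁴ − 294.80⁴).
T⁴ − T₀⁴ = 1.93338×10¹¹ − 7.55283×10⁹ = 1.85785×10¹¹ K⁴, so P_net = 8.99×10³ W.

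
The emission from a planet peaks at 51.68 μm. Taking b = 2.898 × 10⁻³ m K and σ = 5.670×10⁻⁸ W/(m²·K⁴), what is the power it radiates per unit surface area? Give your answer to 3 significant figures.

Wien's law: T = b/λ_max = 2.898×10⁻³/5.168×10⁻⁵ = 56.0759 K.
Then I = σT⁴ = 5.670×10⁻⁸×(56.0759)⁴ = 0.561 W/m².

I ≈ 0.561 W/m²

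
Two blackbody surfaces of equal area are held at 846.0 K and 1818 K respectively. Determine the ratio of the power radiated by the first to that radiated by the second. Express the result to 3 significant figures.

P₁/P₂ ≈ 0.0469

With equal areas, P₁/P₂ = (T₁/T₂)⁴ = (846.0/1818)⁴ = 0.0469.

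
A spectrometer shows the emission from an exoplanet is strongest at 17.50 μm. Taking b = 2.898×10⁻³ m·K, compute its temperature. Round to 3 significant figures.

Wien's law gives T = b/λ_max = (2.898×10⁻³ m·K)/(1.750×10⁻⁵ m) = 166 K.

T ≈ 166 K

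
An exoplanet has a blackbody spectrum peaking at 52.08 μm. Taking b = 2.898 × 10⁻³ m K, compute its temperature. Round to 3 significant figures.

T ≈ 55.6 K

Wien's law gives T = b/λ_max = (2.898×10⁻³ m·K)/(5.208×10⁻⁵ m) = 55.6 K.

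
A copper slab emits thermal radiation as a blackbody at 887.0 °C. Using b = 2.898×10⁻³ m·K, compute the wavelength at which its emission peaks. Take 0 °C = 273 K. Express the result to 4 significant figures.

T = 887.0 °C + 273 = 1160.0 K.
Wien's displacement law: λ_max = b/T = (2.898×10⁻³ m·K)/(1160.0 K) = 2.4983×10⁻⁶ m.
That is 2.498 μm, in the infrared range.

λ_max ≈ 2.498 μm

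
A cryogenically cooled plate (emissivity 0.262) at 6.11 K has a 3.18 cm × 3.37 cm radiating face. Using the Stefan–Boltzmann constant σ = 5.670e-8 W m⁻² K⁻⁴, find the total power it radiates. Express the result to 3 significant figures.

Area A = 0.0318 × 0.0337 = 1.07166×10⁻³ m².
P = εσAT⁴ = 0.262 × 5.670×10⁻⁸ × 1.07166×10⁻³ × (6.11)⁴ = 2.22×10⁻⁸ W.

P ≈ 2.22×10⁻⁸ W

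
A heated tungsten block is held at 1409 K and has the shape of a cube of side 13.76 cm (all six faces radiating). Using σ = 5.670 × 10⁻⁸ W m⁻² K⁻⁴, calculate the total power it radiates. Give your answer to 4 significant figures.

Area A = 6s² = 6×(0.1376 m)² = 0.113603 m².
P = σAT⁴ = 5.670×10⁻⁸ × 0.113603 × (1409)⁴ = 2.539×10⁴ W.

P ≈ 2.539×10⁴ W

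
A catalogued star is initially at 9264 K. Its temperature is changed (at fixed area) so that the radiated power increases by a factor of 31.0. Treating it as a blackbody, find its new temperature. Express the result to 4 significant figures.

T₂ ≈ 2.186×10⁴ K

P ∝ T⁴, so T₂/T₁ = (P₂/P₁)^(1/4) = (31.0)^(1/4) = 2.35961.
T₂ = 9264 × 2.35961 = 2.186×10⁴ K.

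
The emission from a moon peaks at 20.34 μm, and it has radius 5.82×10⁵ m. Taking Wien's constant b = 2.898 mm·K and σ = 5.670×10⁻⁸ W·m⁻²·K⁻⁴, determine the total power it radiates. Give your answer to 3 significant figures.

Wien's law: T = b/λ_max = 2.898×10⁻³/2.034×10⁻⁵ = 142.478 K.
Surface area A = 4πR² = 4π(5.82×10⁵ m)² = 4.25653×10¹² m².
Then P = σAT⁴ = 5.670×10⁻⁸×4.25653×10¹²×(142.478)⁴ = 9.95×10¹³ W.

P ≈ 9.95×10¹³ W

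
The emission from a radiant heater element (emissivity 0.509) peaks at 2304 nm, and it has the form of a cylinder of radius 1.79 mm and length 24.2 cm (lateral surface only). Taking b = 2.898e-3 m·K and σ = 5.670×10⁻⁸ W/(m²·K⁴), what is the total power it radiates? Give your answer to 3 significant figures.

P ≈ 197 W

Wien's law: T = b/λ_max = 2.898×10⁻³/2.304×10⁻⁶ = 1257.81 K.
Lateral area A = 2πrL = 2π×1.79×10⁻³×0.242 = 2.72175×10⁻³ m².
Then P = εσAT⁴ = 0.509×5.670×10⁻⁸×2.72175×10⁻³×(1257.81)⁴ = 197 W.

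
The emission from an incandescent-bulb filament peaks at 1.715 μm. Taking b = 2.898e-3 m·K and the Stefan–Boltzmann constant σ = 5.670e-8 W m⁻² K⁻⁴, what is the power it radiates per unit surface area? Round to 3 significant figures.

Wien's law: T = b/λ_max = 2.898×10⁻³/1.715×10⁻⁶ = 1689.80 K.
Then I = σT⁴ = 5.670×10⁻⁸×(1689.80)⁴ = 4.62×10⁵ W/m².

I ≈ 4.62×10⁵ W/m²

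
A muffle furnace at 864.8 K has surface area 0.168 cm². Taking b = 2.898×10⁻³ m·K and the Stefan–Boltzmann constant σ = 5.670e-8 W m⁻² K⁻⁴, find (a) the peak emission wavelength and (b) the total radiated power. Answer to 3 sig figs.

(a) λ_max = b/T = 2.898×10⁻³/864.8 = 3.351×10⁻⁶ m = 3.35 μm.
Area A = 0.168 cm² = 1.68×10⁻⁵ m².
(b) P = σAT⁴ = 5.670×10⁻⁸×1.68×10⁻⁵×(864.8)⁴ = 0.533 W.

λ_max ≈ 3.35 μm; P ≈ 0.533 W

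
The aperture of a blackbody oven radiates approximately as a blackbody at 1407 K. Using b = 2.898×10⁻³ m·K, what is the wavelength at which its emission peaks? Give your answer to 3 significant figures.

Wien's displacement law: λ_max = b/T = (2.898×10⁻³ m·K)/(1407 K) = 2.060×10⁻⁶ m.
That is 2.06×10³ nm, in the infrared range.

λ_max ≈ 2.06×10³ nm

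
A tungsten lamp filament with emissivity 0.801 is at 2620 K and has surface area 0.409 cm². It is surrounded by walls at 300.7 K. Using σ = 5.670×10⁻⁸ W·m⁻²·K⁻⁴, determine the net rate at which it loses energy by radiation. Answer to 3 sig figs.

Area A = 0.409 cm² = 4.09×10⁻⁵ m².
Net radiated power P_net = εσA(T⁴ − T₀⁴) = 0.801×5.670×10⁻⁸×4.09×10⁻⁵×(2620⁴ − 300.7⁴).
T⁴ − T₀⁴ = 4.71200×10¹³ − 8.17587×10⁹ = 4.71118×10¹³ K⁴, so P_net = 87.5 W.

Net loss ≈ 87.5 W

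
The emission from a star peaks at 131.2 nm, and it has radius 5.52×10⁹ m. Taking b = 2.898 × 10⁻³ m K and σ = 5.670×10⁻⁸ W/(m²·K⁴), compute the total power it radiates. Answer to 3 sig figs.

P ≈ 5.17×10³⁰ W

Wien's law: T = b/λ_max = 2.898×10⁻³/1.312×10⁻⁷ = 22088.4 K.
Surface area A = 4πR² = 4π(5.52×10⁹ m)² = 3.82902×10²⁰ m².
Then P = σAT⁴ = 5.670×10⁻⁸×3.82902×10²⁰×(22088.4)⁴ = 5.17×10³⁰ W.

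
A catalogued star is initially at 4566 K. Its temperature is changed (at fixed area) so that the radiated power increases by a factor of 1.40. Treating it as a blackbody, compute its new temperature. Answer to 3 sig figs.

P ∝ T⁴, so T₂/T₁ = (P₂/P₁)^(1/4) = (1.40)^(1/4) = 1.08776.
T₂ = 4566 × 1.08776 = 4.97×10³ K.

T₂ ≈ 4.97×10³ K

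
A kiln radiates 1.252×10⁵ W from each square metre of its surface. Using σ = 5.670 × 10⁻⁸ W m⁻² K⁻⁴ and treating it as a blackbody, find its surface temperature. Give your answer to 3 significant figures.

I = σT⁴, so T = (I/σ)^(1/4) = (1.252×10⁵/(5.670×10⁻⁸))^(1/4) = 1.22×10³ K.

T ≈ 1.22×10³ K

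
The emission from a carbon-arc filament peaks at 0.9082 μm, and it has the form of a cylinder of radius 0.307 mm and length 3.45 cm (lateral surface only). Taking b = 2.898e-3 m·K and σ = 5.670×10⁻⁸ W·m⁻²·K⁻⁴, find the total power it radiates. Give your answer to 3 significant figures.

P ≈ 391 W

Wien's law: T = b/λ_max = 2.898×10⁻³/9.082×10⁻⁷ = 3190.93 K.
Lateral area A = 2πrL = 2π×3.07×10⁻⁴×0.0345 = 6.65484×10⁻⁵ m².
Then P = σAT⁴ = 5.670×10⁻⁸×6.65484×10⁻⁵×(3190.93)⁴ = 391 W.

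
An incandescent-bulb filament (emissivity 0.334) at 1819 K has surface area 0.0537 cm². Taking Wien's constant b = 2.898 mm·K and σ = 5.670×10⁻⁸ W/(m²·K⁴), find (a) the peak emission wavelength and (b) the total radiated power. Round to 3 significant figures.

(a) λ_max = b/T = 2.898×10⁻³/1819 = 1.593×10⁻⁶ m = 1.59 μm.
Area A = 0.0537 cm² = 5.37×10⁻⁶ m².
(b) P = εσAT⁴ = 0.334×5.670×10⁻⁸×5.37×10⁻⁶×(1819)⁴ = 1.11 W.

λ_max ≈ 1.59 μm; P ≈ 1.11 W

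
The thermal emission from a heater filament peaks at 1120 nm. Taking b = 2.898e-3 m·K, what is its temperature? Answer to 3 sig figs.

T ≈ 2.59×10³ K

Wien's law gives T = b/λ_max = (2.898×10⁻³ m·K)/(1.120×10⁻⁶ m) = 2.59×10³ K.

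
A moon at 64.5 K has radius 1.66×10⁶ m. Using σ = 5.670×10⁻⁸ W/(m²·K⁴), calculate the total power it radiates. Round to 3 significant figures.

P ≈ 3.40×10¹³ W

Surface area A = 4πR² = 4π(1.66×10⁶ m)² = 3.46279×10¹³ m².
P = σAT⁴ = 5.670×10⁻⁸ × 3.46279×10¹³ × (64.5)⁴ = 3.40×10¹³ W.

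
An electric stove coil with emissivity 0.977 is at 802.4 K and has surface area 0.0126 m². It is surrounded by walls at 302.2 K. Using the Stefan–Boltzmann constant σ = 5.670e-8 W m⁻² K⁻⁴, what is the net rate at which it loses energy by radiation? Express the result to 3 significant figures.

Net loss ≈ 284 W

Area A = 0.0126 m².
Net radiated power P_net = εσA(T⁴ − T₀⁴) = 0.977×5.670×10⁻⁸×0.0126×(802.4⁴ − 302.2⁴).
T⁴ − T₀⁴ = 4.14537×10¹¹ − 8.34023×10⁹ = 4.06197×10¹¹ K⁴, so P_net = 284 W.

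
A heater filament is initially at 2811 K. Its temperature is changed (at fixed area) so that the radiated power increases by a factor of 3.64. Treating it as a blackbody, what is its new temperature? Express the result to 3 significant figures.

P ∝ T⁴, so T₂/T₁ = (P₂/P₁)^(1/4) = (3.64)^(1/4) = 1.38126.
T₂ = 2811 × 1.38126 = 3.88×10³ K.

T₂ ≈ 3.88×10³ K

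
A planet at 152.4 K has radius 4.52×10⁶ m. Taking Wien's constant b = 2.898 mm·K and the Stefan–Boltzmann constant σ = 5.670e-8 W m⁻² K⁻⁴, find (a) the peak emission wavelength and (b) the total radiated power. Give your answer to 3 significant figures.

λ_max ≈ 19.0 μm; P ≈ 7.85×10¹⁵ W

(a) λ_max = b/T = 2.898×10⁻³/152.4 = 1.902×10⁻⁵ m = 19.0 μm.
Surface area A = 4πR² = 4π(4.52×10⁶ m)² = 2.56736×10¹⁴ m².
(b) P = σAT⁴ = 5.670×10⁻⁸×2.56736×10¹⁴×(152.4)⁴ = 7.85×10¹⁵ W.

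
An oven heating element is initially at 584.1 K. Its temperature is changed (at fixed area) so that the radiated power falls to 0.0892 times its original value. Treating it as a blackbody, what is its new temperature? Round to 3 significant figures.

P ∝ T⁴, so T₂/T₁ = (P₂/P₁)^(1/4) = (0.0892)^(1/4) = 0.546501.
T₂ = 584.1 × 0.546501 = 319 K.

T₂ ≈ 319 K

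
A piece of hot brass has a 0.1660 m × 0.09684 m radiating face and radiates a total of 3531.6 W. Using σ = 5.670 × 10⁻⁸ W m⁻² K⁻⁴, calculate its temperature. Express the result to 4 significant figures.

Area A = 0.1660 × 0.09684 = 0.0160754 m².
P = σAT⁴ ⇒ T = (P/(σA))^(1/4) = (3531.6/(5.670×10⁻⁸×0.0160754))^(1/4) = 1403 K.

T ≈ 1403 K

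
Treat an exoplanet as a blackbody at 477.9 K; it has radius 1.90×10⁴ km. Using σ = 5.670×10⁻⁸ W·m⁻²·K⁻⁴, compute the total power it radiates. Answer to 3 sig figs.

Surface area A = 4πR² = 4π(1.90×10⁷ m)² = 4.53646×10¹⁵ m².
P = σAT⁴ = 5.670×10⁻⁸ × 4.53646×10¹⁵ × (477.9)⁴ = 1.34×10¹⁹ W.

P ≈ 1.34×10¹⁹ W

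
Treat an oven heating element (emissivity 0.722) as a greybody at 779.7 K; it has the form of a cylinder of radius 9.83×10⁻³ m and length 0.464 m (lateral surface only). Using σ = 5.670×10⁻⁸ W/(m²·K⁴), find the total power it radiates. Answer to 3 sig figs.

Lateral area A = 2πrL = 2π×9.83×10⁻³×0.464 = 0.0286584 m².
P = εσAT⁴ = 0.722 × 5.670×10⁻⁸ × 0.0286584 × (779.7)⁴ = 434 W.

P ≈ 434 W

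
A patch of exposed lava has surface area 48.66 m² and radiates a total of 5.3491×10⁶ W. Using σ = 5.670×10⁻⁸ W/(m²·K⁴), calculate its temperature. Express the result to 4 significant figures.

Area A = 48.66 m².
P = σAT⁴ ⇒ T = (P/(σA))^(1/4) = (5.3491×10⁶/(5.670×10⁻⁸×48.66))^(1/4) = 1180 K.

T ≈ 1180 K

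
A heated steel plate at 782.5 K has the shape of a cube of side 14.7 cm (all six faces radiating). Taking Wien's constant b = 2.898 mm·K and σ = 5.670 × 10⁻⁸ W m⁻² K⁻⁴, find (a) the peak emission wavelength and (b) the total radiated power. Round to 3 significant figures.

(a) λ_max = b/T = 2.898×10⁻³/782.5 = 3.704×10⁻⁶ m = 3.70 μm.
Area A = 6s² = 6×(0.147 m)² = 0.129654 m².
(b) P = σAT⁴ = 5.670×10⁻⁸×0.129654×(782.5)⁴ = 2.76×10³ W.

λ_max ≈ 3.70 μm; P ≈ 2.76×10³ W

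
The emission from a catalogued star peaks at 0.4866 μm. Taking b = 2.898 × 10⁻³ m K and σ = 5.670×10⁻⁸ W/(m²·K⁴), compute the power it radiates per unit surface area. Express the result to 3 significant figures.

Wien's law: T = b/λ_max = 2.898×10⁻³/4.866×10⁻⁷ = 5955.61 K.
Then I = σT⁴ = 5.670×10⁻⁸×(5955.61)⁴ = 7.13×10⁷ W/m².

I ≈ 7.13×10⁷ W/m²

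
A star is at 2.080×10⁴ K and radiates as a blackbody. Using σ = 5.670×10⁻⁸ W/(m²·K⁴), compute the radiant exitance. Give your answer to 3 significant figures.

Stefan–Boltzmann: I = σT⁴ = 5.670×10⁻⁸ × (2.080×10⁴)⁴ = 1.06×10¹⁰ W/m².

I ≈ 1.06×10¹⁰ W/m²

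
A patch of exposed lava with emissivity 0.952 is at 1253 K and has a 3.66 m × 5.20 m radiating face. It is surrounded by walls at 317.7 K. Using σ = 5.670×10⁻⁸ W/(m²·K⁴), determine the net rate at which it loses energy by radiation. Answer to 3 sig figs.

Net loss ≈ 2.52×10⁶ W

Area A = 3.66 × 5.20 = 19.032 m².
Net radiated power P_net = εσA(T⁴ − T₀⁴) = 0.952×5.670×10⁻⁸×19.032×(1253⁴ − 317.7⁴).
T⁴ − T₀⁴ = 2.46493×10¹² − 1.01875×10¹⁰ = 2.45474×10¹² K⁴, so P_net = 2.52×10⁶ W.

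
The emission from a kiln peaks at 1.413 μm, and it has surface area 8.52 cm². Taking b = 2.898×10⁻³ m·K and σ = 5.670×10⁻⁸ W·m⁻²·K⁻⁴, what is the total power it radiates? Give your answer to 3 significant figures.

P ≈ 855 W

Wien's law: T = b/λ_max = 2.898×10⁻³/1.413×10⁻⁶ = 2050.96 K.
Area A = 8.52 cm² = 8.52×10⁻⁴ m².
Then P = σAT⁴ = 5.670×10⁻⁸×8.52×10⁻⁴×(2050.96)⁴ = 855 W.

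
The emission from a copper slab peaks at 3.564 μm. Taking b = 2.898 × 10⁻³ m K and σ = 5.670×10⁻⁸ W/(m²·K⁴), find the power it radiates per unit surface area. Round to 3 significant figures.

I ≈ 2.48×10⁴ W/m²

Wien's law: T = b/λ_max = 2.898×10⁻³/3.564×10⁻⁶ = 813.131 K.
Then I = σT⁴ = 5.670×10⁻⁸×(813.131)⁴ = 2.48×10⁴ W/m².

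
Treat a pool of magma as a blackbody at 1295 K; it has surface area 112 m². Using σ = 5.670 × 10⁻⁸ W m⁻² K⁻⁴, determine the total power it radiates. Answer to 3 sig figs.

P ≈ 1.79×10⁷ W

Area A = 112 m².
P = σAT⁴ = 5.670×10⁻⁸ × 112 × (1295)⁴ = 1.79×10⁷ W.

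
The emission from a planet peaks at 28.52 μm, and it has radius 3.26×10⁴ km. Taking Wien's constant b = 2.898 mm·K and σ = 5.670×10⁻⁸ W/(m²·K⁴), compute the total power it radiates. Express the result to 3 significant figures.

Wien's law: T = b/λ_max = 2.898×10⁻³/2.852×10⁻⁵ = 101.613 K.
Surface area A = 4πR² = 4π(3.26×10⁷ m)² = 1.33550×10¹⁶ m².
Then P = σAT⁴ = 5.670×10⁻⁸×1.33550×10¹⁶×(101.613)⁴ = 8.07×10¹⁶ W.

P ≈ 8.07×10¹⁶ W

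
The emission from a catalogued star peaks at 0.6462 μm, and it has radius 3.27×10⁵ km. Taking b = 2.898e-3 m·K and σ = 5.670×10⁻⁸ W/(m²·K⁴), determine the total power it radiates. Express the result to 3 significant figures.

Wien's law: T = b/λ_max = 2.898×10⁻³/6.462×10⁻⁷ = 4484.68 K.
Surface area A = 4πR² = 4π(3.27×10⁸ m)² = 1.34371×10¹⁸ m².
Then P = σAT⁴ = 5.670×10⁻⁸×1.34371×10¹⁸×(4484.68)⁴ = 3.08×10²⁵ W.

P ≈ 3.08×10²⁵ W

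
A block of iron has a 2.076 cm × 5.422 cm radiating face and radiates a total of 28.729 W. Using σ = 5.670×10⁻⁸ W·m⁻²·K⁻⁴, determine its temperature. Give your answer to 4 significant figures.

Area A = 0.02076 × 0.05422 = 1.12561×10⁻³ m².
P = σAT⁴ ⇒ T = (P/(σA))^(1/4) = (28.729/(5.670×10⁻⁸×1.12561×10⁻³))^(1/4) = 819.1 K.

T ≈ 819.1 K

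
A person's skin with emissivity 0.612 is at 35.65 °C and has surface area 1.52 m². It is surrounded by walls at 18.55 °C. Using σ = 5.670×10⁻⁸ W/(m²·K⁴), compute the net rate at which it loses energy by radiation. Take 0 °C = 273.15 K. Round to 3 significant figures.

T = 35.65 °C + 273.15 = 308.80 K.
Surroundings: T = 18.55 °C + 273.15 = 291.70 K.
Area A = 1.52 m².
Net radiated power P_net = εσA(T⁴ − T₀⁴) = 0.612×5.670×10⁻⁸×1.52×(308.80⁴ − 291.70⁴).
T⁴ − T₀⁴ = 9.09304×10⁹ − 7.24012×10⁹ = 1.85292×10⁹ K⁴, so P_net = 97.7 W.

Net loss ≈ 97.7 W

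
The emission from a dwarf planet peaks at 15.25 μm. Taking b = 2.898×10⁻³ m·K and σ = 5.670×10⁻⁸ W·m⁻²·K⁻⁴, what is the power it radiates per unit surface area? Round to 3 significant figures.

I ≈ 73.9 W/m²

Wien's law: T = b/λ_max = 2.898×10⁻³/1.525×10⁻⁵ = 190.033 K.
Then I = σT⁴ = 5.670×10⁻⁸×(190.033)⁴ = 73.9 W/m².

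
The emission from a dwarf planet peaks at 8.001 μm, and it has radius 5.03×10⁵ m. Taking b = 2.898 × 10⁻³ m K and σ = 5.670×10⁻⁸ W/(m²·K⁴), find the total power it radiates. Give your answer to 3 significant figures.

P ≈ 3.10×10¹⁵ W

Wien's law: T = b/λ_max = 2.898×10⁻³/8.001×10⁻⁶ = 362.205 K.
Surface area A = 4πR² = 4π(5.03×10⁵ m)² = 3.17940×10¹² m².
Then P = σAT⁴ = 5.670×10⁻⁸×3.17940×10¹²×(362.205)⁴ = 3.10×10¹⁵ W.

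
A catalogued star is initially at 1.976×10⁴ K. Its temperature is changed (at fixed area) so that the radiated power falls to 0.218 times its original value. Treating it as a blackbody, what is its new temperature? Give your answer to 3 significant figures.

P ∝ T⁴, so T₂/T₁ = (P₂/P₁)^(1/4) = (0.218)^(1/4) = 0.683304.
T₂ = 1.976×10⁴ × 0.683304 = 1.35×10⁴ K.

T₂ ≈ 1.35×10⁴ K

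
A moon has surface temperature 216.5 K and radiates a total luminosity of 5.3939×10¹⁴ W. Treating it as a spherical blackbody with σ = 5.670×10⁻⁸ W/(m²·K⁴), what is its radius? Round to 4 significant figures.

R ≈ 5.870×10⁵ m

L = 4πR²σT⁴ ⇒ R = √(L/(4πσT⁴)).
σT⁴ = 124.570 W/m², so R = √(5.3939×10¹⁴/(4π×124.570)) = 5.870×10⁵ m.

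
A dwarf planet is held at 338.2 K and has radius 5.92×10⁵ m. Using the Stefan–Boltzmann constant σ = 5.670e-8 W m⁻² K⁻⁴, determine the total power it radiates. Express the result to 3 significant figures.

P ≈ 3.27×10¹⁵ W

Surface area A = 4πR² = 4π(5.92×10⁵ m)² = 4.40406×10¹² m².
P = σAT⁴ = 5.670×10⁻⁸ × 4.40406×10¹² × (338.2)⁴ = 3.27×10¹⁵ W.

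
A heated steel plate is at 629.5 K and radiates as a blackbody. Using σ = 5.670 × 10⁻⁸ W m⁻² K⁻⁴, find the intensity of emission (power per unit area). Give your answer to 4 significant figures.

I ≈ 8904 W/m²

Stefan–Boltzmann: I = σT⁴ = 5.670×10⁻⁸ × (629.5)⁴ = 8904 W/m².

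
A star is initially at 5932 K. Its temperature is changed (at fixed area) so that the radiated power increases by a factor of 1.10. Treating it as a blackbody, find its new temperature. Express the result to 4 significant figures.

T₂ ≈ 6075 K

P ∝ T⁴, so T₂/T₁ = (P₂/P₁)^(1/4) = (1.10)^(1/4) = 1.02411.
T₂ = 5932 × 1.02411 = 6075 K.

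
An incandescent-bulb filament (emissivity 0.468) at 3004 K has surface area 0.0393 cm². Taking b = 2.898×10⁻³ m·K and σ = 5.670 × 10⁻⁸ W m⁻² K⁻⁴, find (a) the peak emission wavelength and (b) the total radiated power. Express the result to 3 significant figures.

(a) λ_max = b/T = 2.898×10⁻³/3004 = 9.647×10⁻⁷ m = 965 nm.
Area A = 0.0393 cm² = 3.93×10⁻⁶ m².
(b) P = εσAT⁴ = 0.468×5.670×10⁻⁸×3.93×10⁻⁶×(3004)⁴ = 8.49 W.

λ_max ≈ 965 nm; P ≈ 8.49 W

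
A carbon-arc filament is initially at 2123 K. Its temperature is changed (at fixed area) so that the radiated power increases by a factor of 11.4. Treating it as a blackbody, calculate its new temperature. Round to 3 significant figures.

T₂ ≈ 3.90×10³ K

P ∝ T⁴, so T₂/T₁ = (P₂/P₁)^(1/4) = (11.4)^(1/4) = 1.83750.
T₂ = 2123 × 1.83750 = 3.90×10³ K.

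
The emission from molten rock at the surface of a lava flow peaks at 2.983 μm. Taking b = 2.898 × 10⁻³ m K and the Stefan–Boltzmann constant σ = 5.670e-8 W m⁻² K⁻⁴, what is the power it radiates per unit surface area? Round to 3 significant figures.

Wien's law: T = b/λ_max = 2.898×10⁻³/2.983×10⁻⁶ = 971.505 K.
Then I = σT⁴ = 5.670×10⁻⁸×(971.505)⁴ = 5.05×10⁴ W/m².

I ≈ 5.05×10⁴ W/m²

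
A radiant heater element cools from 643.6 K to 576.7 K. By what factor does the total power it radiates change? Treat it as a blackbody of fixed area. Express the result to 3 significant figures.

P ∝ T⁴, so P₂/P₁ = (T₂/T₁)⁴ = (576.7/643.6)⁴ = (0.896053)⁴ = 0.645.

P₂/P₁ ≈ 0.645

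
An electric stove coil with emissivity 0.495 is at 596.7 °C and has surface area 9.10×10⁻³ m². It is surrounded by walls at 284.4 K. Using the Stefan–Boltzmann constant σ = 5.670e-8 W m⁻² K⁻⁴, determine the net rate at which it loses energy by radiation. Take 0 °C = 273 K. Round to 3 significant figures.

T = 596.7 °C + 273 = 869.7 K.
Area A = 9.10×10⁻³ m².
Net radiated power P_net = εσA(T⁴ − T₀⁴) = 0.495×5.670×10⁻⁸×9.10×10⁻³×(869.7⁴ − 284.4⁴).
T⁴ − T₀⁴ = 5.72108×10¹¹ − 6.54212×10⁹ = 5.65566×10¹¹ K⁴, so P_net = 144 W.

Net loss ≈ 144 W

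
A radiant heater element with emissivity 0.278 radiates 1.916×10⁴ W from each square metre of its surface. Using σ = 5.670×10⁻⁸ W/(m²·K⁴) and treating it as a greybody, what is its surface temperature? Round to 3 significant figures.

T ≈ 1.05×10³ K

I = εσT⁴, so T = (I/εσ)^(1/4) = (1.916×10⁴/(0.278×5.670×10⁻⁸))^(1/4) = 1.05×10³ K.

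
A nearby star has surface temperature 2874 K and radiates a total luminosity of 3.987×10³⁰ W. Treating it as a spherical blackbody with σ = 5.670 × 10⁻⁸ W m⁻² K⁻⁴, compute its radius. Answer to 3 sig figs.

R ≈ 2.86×10¹¹ m

L = 4πR²σT⁴ ⇒ R = √(L/(4πσT⁴)).
σT⁴ = 3.86839×10⁶ W/m², so R = √(3.987×10³⁰/(4π×3.86839×10⁶)) = 2.86×10¹¹ m.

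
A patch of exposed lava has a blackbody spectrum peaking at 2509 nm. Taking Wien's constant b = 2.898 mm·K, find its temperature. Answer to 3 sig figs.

Wien's law gives T = b/λ_max = (2.898×10⁻³ m·K)/(2.509×10⁻⁶ m) = 1.16×10³ K.

T ≈ 1.16×10³ K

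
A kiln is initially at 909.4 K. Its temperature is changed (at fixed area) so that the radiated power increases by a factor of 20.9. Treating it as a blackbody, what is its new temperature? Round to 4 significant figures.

T₂ ≈ 1944 K

P ∝ T⁴, so T₂/T₁ = (P₂/P₁)^(1/4) = (20.9)^(1/4) = 2.13814.
T₂ = 909.4 × 2.13814 = 1944 K.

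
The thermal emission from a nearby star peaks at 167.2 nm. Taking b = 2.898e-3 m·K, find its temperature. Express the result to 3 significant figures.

Wien's law gives T = b/λ_max = (2.898×10⁻³ m·K)/(1.672×10⁻⁷ m) = 1.73×10⁴ K.

T ≈ 1.73×10⁴ K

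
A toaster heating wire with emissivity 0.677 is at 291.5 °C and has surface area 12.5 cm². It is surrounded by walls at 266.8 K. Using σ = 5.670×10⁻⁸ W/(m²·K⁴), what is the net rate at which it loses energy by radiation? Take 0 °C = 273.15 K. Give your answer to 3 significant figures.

T = 291.5 °C + 273.15 = 564.65 K.
Area A = 12.5 cm² = 1.25×10⁻³ m².
Net radiated power P_net = εσA(T⁴ − T₀⁴) = 0.677×5.670×10⁻⁸×1.25×10⁻³×(564.65⁴ − 266.8⁴).
T⁴ − T₀⁴ = 1.01652×10¹¹ − 5.06691×10⁹ = 9.65851×10¹⁰ K⁴, so P_net = 4.63 W.

Net loss ≈ 4.63 W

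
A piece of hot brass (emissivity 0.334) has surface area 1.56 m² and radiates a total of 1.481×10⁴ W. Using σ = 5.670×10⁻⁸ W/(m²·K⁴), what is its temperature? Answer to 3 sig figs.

Area A = 1.56 m².
P = εσAT⁴ ⇒ T = (P/(εσA))^(1/4) = (1.481×10⁴/(0.334×5.670×10⁻⁸×1.56))^(1/4) = 841 K.

T ≈ 841 K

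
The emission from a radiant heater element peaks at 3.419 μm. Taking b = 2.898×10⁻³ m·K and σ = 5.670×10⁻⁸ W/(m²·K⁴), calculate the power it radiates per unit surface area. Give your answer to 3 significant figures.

Wien's law: T = b/λ_max = 2.898×10⁻³/3.419×10⁻⁶ = 847.616 K.
Then I = σT⁴ = 5.670×10⁻⁸×(847.616)⁴ = 2.93×10⁴ W/m².

I ≈ 2.93×10⁴ W/m²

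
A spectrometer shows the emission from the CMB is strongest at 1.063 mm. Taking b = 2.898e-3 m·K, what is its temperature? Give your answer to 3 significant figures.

T ≈ 2.73 K

Wien's law gives T = b/λ_max = (2.898×10⁻³ m·K)/(1.063×10⁻³ m) = 2.73 K.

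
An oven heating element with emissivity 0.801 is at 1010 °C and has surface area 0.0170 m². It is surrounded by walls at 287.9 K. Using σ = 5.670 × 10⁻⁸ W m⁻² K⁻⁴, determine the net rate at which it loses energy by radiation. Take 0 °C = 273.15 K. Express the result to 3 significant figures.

Net loss ≈ 2.09×10³ W

T = 1010 °C + 273.15 = 1283.15 K.
Area A = 0.0170 m².
Net radiated power P_net = εσA(T⁴ − T₀⁴) = 0.801×5.670×10⁻⁸×0.0170×(1283.15⁴ − 287.9⁴).
T⁴ − T₀⁴ = 2.71088×10¹² − 6.87016×10⁹ = 2.70401×10¹² K⁴, so P_net = 2.09×10³ W.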